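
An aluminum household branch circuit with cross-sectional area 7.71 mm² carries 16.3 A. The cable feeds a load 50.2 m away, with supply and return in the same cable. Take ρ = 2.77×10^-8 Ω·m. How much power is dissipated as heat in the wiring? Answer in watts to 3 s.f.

A = 7.71 mm² = 7.710e-06 m²
Total conductor length (both ways) L = 2 × 50.2 = 100.4 m
R = ρL/A = (2.77×10^-8)(100.4)/(7.710e-06) = 0.3607 Ω
P = I²R = (16.3)² × 0.3607 = 95.8 W

95.8 W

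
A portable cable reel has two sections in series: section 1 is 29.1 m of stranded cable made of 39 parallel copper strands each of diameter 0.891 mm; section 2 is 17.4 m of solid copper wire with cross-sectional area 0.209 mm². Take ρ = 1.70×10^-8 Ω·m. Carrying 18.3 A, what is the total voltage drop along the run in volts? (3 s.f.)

Section 1: A_strand = π(4.4550e-04)² = 6.235e-07 m²; R₁ = ρL/(N·A_s) = (1.70×10^-8)(29.1)/(39×6.235e-07) = 0.02034 Ω
Section 2: A = 0.209 mm² = 2.090e-07 m²
R₂ = (1.70×10^-8)(17.4)/(2.090e-07) = 1.415 Ω
R = R₁ + R₂ = 1.436 Ω
V = IR = 18.3 × 1.436 = 26.3 V

26.3 V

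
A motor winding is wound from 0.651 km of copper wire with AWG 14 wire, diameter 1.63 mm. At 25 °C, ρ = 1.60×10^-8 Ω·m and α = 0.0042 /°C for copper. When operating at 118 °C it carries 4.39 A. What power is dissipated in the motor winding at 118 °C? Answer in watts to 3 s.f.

134 W

A = π(1.63/2 mm)² = π(8.1500e-04 m)² = 2.087e-06 m²
R₍25₎ = ρL/A = (1.60×10^-8)(651)/(2.087e-06) = 4.992 Ω
R₍118₎ = R₍25₎(1 + αΔT) = 4.992 × (1 + 0.0042×93) = 6.941 Ω
P = I²R = (4.39)² × 6.941 = 134 W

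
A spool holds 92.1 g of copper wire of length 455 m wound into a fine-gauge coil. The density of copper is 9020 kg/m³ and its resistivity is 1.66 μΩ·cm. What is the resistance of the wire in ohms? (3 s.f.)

ρ = 1.66 μΩ·cm = 1.66×10^-8 Ω·m
A = m/(density·L) = 0.0921/(9020×455) = 2.2441e-08 m²
R = ρL/A = (1.66×10^-8)(455)/(2.2441e-08) = 337 Ω

337 Ω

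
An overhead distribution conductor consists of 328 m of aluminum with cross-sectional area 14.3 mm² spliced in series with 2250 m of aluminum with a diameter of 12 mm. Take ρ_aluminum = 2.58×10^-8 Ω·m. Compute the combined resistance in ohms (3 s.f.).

1.11 Ω

Segment 1: A = 14.3 mm² = 1.430e-05 m²
R₁ = ρL/A = (2.58×10^-8)(328)/(1.430e-05) = 0.5918 Ω
Segment 2: A = π(d/2)² = π(6.0000e-03 m)² = 1.131e-04 m²
R₂ = (2.58×10^-8)(2250)/(1.131e-04) = 0.5133 Ω
R = R₁ + R₂ = 1.11 Ω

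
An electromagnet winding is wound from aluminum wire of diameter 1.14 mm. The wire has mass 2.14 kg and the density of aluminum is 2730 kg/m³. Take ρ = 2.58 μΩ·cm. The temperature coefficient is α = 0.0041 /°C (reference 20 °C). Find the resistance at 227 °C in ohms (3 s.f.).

ρ = 2.58 μΩ·cm = 2.58×10^-8 Ω·m
A = π(d/2)² = π(5.7000e-04 m)² = 1.0207e-06 m²
L = m/(density·A) = 2.14/(2730×1.0207e-06) = 768 m
R = ρL/A = (2.58×10^-8)(768)/(1.0207e-06) = 19.41 Ω
R(227 °C) = 19.41 × (1 + 0.0041×207) = 35.9 Ω

35.9 Ω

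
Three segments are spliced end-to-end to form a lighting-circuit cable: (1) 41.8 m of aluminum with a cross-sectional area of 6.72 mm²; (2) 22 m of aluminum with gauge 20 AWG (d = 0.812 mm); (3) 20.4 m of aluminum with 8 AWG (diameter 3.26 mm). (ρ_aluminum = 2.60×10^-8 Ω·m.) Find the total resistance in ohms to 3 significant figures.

Seg 1: A = 6.72 mm² = 6.720e-06 m²
R_1 = (2.60×10^-8)(41.8)/(6.720e-06) = 0.1617 Ω
Seg 2: A = π(0.812/2 mm)² = π(4.0600e-04 m)² = 5.178e-07 m²
R_2 = (2.60×10^-8)(22)/(5.178e-07) = 1.105 Ω
Seg 3: A = π(3.26/2 mm)² = π(1.6300e-03 m)² = 8.347e-06 m²
R_3 = (2.60×10^-8)(20.4)/(8.347e-06) = 0.06354 Ω
R_total = R_1 + R_2 + R_3 = 1.33 Ω

1.33 Ω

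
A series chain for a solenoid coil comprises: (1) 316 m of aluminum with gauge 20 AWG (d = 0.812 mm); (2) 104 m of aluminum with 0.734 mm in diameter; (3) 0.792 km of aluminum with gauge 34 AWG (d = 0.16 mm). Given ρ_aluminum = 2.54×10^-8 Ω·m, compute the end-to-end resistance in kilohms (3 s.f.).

Seg 1: A = π(0.812/2 mm)² = π(4.0600e-04 m)² = 5.178e-07 m²
R_1 = (2.54×10^-8)(316)/(5.178e-07) = 15.5 Ω
Seg 2: A = π(d/2)² = π(3.6700e-04 m)² = 4.231e-07 m²
R_2 = (2.54×10^-8)(104)/(4.231e-07) = 6.243 Ω
Seg 3: A = π(0.16/2 mm)² = π(8.0000e-05 m)² = 2.011e-08 m²
R_3 = (2.54×10^-8)(792)/(2.011e-08) = 1001 Ω
R_total = R_1 + R_2 + R_3 = 1.02 kΩ

1.02 kΩ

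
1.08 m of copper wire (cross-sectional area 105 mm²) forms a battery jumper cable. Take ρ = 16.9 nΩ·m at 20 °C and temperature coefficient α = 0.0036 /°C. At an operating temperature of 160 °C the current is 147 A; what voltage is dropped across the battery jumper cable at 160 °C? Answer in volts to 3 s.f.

0.0384 V

ρ = 16.9 nΩ·m = 1.69×10^-8 Ω·m
A = 105 mm² = 1.050e-04 m²
R₍20₎ = ρL/A = (1.69×10^-8)(1.08)/(1.050e-04) = 1.738×10^-4 Ω
R₍160₎ = R₍20₎(1 + αΔT) = 1.738×10^-4 × (1 + 0.0036×140) = 2.614×10^-4 Ω
V = IR = 147 × 2.614×10^-4 = 0.0384 V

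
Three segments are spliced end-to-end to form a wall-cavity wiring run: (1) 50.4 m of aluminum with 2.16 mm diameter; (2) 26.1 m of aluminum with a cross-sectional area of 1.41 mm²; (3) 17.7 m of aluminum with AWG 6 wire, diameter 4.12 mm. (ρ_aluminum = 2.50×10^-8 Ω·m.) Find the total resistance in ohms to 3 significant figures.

Seg 1: A = π(d/2)² = π(1.0800e-03 m)² = 3.664e-06 m²
R_1 = (2.50×10^-8)(50.4)/(3.664e-06) = 0.3439 Ω
Seg 2: A = 1.41 mm² = 1.410e-06 m²
R_2 = (2.50×10^-8)(26.1)/(1.410e-06) = 0.4628 Ω
Seg 3: A = π(4.12/2 mm)² = π(2.0600e-03 m)² = 1.333e-05 m²
R_3 = (2.50×10^-8)(17.7)/(1.333e-05) = 0.03319 Ω
R_total = R_1 + R_2 + R_3 = 0.840 Ω

0.840 Ω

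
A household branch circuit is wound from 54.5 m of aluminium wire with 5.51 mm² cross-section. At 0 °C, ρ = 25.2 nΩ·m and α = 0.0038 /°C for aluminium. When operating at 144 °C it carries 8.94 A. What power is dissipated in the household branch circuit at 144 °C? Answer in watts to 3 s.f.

30.8 W

ρ = 25.2 nΩ·m = 2.52×10^-8 Ω·m
A = 5.51 mm² = 5.510e-06 m²
R₍0₎ = ρL/A = (2.52×10^-8)(54.5)/(5.510e-06) = 0.2493 Ω
R₍144₎ = R₍0₎(1 + αΔT) = 0.2493 × (1 + 0.0038×144) = 0.3856 Ω
P = I²R = (8.94)² × 0.3856 = 30.8 W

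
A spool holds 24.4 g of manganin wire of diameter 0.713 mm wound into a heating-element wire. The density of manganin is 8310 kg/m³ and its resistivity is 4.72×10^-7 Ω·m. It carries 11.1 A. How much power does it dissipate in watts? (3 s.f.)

1070 W

A = π(d/2)² = π(3.5650e-04 m)² = 3.9927e-07 m²
L = m/(density·A) = 0.0244/(8310×3.9927e-07) = 7.354 m
R = ρL/A = (4.72×10^-7)(7.354)/(3.9927e-07) = 8.693 Ω
P = I²R = (11.1)² × 8.693 = 1070 W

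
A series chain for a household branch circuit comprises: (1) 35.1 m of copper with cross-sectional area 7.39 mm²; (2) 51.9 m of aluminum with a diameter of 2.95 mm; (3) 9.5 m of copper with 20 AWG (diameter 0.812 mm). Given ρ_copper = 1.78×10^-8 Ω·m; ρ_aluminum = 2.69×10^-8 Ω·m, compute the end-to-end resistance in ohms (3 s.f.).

0.615 Ω

Seg 1: A = 7.39 mm² = 7.390e-06 m²
R_1 = (1.78×10^-8)(35.1)/(7.390e-06) = 0.08454 Ω
Seg 2: A = π(d/2)² = π(1.4750e-03 m)² = 6.835e-06 m²
R_2 = (2.69×10^-8)(51.9)/(6.835e-06) = 0.2043 Ω
Seg 3: A = π(0.812/2 mm)² = π(4.0600e-04 m)² = 5.178e-07 m²
R_3 = (1.78×10^-8)(9.5)/(5.178e-07) = 0.3265 Ω
R_total = R_1 + R_2 + R_3 = 0.615 Ω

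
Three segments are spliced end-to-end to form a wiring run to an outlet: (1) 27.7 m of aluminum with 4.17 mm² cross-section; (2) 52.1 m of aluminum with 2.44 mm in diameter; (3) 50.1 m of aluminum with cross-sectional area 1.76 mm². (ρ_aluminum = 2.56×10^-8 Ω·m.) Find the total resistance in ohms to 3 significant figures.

1.18 Ω

Seg 1: A = 4.17 mm² = 4.170e-06 m²
R_1 = (2.56×10^-8)(27.7)/(4.170e-06) = 0.1701 Ω
Seg 2: A = π(d/2)² = π(1.2200e-03 m)² = 4.676e-06 m²
R_2 = (2.56×10^-8)(52.1)/(4.676e-06) = 0.2852 Ω
Seg 3: A = 1.76 mm² = 1.760e-06 m²
R_3 = (2.56×10^-8)(50.1)/(1.760e-06) = 0.7287 Ω
R_total = R_1 + R_2 + R_3 = 1.18 Ω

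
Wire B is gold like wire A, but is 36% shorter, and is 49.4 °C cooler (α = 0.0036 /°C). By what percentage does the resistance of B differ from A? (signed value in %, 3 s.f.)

-47.4%

R ∝ ρL/d² with ρ ∝ (1+αΔT), so R_B/R_A = (1 − 36/100) × (1 − 0.0036×49.4)
= 0.64 × 0.8222 = 0.5262
(R_B − R_A)/R_A = 0.5262 − 1 = -47.4%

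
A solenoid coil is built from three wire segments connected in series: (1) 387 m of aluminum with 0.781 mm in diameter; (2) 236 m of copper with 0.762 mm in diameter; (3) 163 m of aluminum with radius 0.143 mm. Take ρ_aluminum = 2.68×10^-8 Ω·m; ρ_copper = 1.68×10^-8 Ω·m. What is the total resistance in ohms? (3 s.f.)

98.3 Ω

Seg 1: A = π(d/2)² = π(3.9050e-04 m)² = 4.791e-07 m²
R_1 = (2.68×10^-8)(387)/(4.791e-07) = 21.65 Ω
Seg 2: A = π(d/2)² = π(3.8100e-04 m)² = 4.560e-07 m²
R_2 = (1.68×10^-8)(236)/(4.560e-07) = 8.694 Ω
Seg 3: A = πr² = π(1.4300e-04 m)² = 6.424e-08 m²
R_3 = (2.68×10^-8)(163)/(6.424e-08) = 68 Ω
R_total = R_1 + R_2 + R_3 = 98.3 Ω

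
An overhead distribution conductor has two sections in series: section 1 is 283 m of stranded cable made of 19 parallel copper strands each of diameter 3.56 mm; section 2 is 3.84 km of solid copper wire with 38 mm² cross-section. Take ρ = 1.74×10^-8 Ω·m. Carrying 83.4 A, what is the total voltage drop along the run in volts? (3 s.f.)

149 V

Section 1: A_strand = π(1.7800e-03)² = 9.954e-06 m²; R₁ = ρL/(N·A_s) = (1.74×10^-8)(283)/(19×9.954e-06) = 0.02604 Ω
Section 2: A = 38 mm² = 3.800e-05 m²
R₂ = (1.74×10^-8)(3840)/(3.800e-05) = 1.758 Ω
R = R₁ + R₂ = 1.784 Ω
V = IR = 83.4 × 1.784 = 149 V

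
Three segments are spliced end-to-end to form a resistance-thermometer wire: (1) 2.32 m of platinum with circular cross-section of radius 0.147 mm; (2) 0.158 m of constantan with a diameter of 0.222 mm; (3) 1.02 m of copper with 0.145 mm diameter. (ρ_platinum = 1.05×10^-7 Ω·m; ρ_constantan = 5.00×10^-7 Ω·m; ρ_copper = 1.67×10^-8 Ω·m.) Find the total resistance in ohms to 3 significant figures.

6.66 Ω

Seg 1: A = πr² = π(1.4700e-04 m)² = 6.789e-08 m²
R_1 = (1.05×10^-7)(2.32)/(6.789e-08) = 3.588 Ω
Seg 2: A = π(d/2)² = π(1.1100e-04 m)² = 3.871e-08 m²
R_2 = (5.00×10^-7)(0.158)/(3.871e-08) = 2.041 Ω
Seg 3: A = π(d/2)² = π(7.2500e-05 m)² = 1.651e-08 m²
R_3 = (1.67×10^-8)(1.02)/(1.651e-08) = 1.032 Ω
R_total = R_1 + R_2 + R_3 = 6.66 Ω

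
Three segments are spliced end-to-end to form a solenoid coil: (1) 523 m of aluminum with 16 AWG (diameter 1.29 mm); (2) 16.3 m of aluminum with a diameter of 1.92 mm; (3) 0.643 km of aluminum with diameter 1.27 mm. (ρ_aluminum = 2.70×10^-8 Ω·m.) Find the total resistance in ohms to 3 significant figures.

24.7 Ω

Seg 1: A = π(1.29/2 mm)² = π(6.4500e-04 m)² = 1.307e-06 m²
R_1 = (2.70×10^-8)(523)/(1.307e-06) = 10.8 Ω
Seg 2: A = π(d/2)² = π(9.6000e-04 m)² = 2.895e-06 m²
R_2 = (2.70×10^-8)(16.3)/(2.895e-06) = 0.152 Ω
Seg 3: A = π(d/2)² = π(6.3500e-04 m)² = 1.267e-06 m²
R_3 = (2.70×10^-8)(643)/(1.267e-06) = 13.7 Ω
R_total = R_1 + R_2 + R_3 = 24.7 Ω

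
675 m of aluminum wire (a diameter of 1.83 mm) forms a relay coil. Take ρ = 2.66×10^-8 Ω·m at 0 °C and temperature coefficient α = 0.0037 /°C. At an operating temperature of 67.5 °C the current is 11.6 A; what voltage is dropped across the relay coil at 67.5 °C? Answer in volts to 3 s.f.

99.0 V

A = π(d/2)² = π(9.1500e-04 m)² = 2.630e-06 m²
R₍0₎ = ρL/A = (2.66×10^-8)(675)/(2.630e-06) = 6.826 Ω
R₍67.5₎ = R₍0₎(1 + αΔT) = 6.826 × (1 + 0.0037×67.5) = 8.531 Ω
V = IR = 11.6 × 8.531 = 99.0 V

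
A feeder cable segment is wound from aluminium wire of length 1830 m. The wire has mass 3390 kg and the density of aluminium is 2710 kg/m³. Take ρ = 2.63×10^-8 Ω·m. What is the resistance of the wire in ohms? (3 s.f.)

A = m/(density·L) = 3390/(2710×1830) = 6.8356e-04 m²
R = ρL/A = (2.63×10^-8)(1830)/(6.8356e-04) = 0.0704 Ω

0.0704 Ω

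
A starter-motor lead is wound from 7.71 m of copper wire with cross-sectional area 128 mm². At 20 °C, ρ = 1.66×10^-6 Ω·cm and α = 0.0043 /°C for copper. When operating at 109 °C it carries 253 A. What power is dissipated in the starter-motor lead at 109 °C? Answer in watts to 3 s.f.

ρ = 1.66×10^-6 Ω·cm = 1.66×10^-8 Ω·m
A = 128 mm² = 1.280e-04 m²
R₍20₎ = ρL/A = (1.66×10^-8)(7.71)/(1.280e-04) = 9.999×10^-4 Ω
R₍109₎ = R₍20₎(1 + αΔT) = 9.999×10^-4 × (1 + 0.0043×89) = 0.001383 Ω
P = I²R = (253)² × 0.001383 = 88.5 W

88.5 W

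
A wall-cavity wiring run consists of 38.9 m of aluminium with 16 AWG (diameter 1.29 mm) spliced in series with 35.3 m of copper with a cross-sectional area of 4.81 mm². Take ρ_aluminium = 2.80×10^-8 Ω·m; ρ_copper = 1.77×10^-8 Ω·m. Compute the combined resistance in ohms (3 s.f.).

Segment 1: A = π(1.29/2 mm)² = π(6.4500e-04 m)² = 1.307e-06 m²
R₁ = ρL/A = (2.80×10^-8)(38.9)/(1.307e-06) = 0.8334 Ω
Segment 2: A = 4.81 mm² = 4.810e-06 m²
R₂ = (1.77×10^-8)(35.3)/(4.810e-06) = 0.1299 Ω
R = R₁ + R₂ = 0.963 Ω

0.963 Ω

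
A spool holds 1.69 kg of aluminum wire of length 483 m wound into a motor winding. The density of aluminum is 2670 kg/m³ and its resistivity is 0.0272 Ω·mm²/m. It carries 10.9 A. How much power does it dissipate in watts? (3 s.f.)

1190 W

ρ = 0.0272 Ω·mm²/m = 2.72×10^-8 Ω·m
A = m/(density·L) = 1.69/(2670×483) = 1.3105e-06 m²
R = ρL/A = (2.72×10^-8)(483)/(1.3105e-06) = 10.03 Ω
P = I²R = (10.9)² × 10.03 = 1190 W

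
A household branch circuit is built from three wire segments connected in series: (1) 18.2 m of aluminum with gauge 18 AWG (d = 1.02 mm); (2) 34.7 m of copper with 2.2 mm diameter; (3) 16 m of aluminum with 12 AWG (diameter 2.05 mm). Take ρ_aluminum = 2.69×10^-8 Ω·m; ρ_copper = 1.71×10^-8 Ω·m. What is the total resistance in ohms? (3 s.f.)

Seg 1: A = π(1.02/2 mm)² = π(5.1000e-04 m)² = 8.171e-07 m²
R_1 = (2.69×10^-8)(18.2)/(8.171e-07) = 0.5991 Ω
Seg 2: A = π(d/2)² = π(1.1000e-03 m)² = 3.801e-06 m²
R_2 = (1.71×10^-8)(34.7)/(3.801e-06) = 0.1561 Ω
Seg 3: A = π(2.05/2 mm)² = π(1.0250e-03 m)² = 3.301e-06 m²
R_3 = (2.69×10^-8)(16)/(3.301e-06) = 0.1304 Ω
R_total = R_1 + R_2 + R_3 = 0.886 Ω

0.886 Ω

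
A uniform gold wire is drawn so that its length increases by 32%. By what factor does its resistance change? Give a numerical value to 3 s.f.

k = 1 + 32/100 = 1.32; volume constant ⇒ A' = A/k, so R' = k²R.
Factor = 1.74

1.74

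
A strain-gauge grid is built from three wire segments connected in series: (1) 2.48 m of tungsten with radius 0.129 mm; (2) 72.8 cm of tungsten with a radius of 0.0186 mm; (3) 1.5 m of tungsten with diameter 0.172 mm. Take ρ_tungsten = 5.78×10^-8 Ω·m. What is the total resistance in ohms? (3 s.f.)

45.2 Ω

Seg 1: A = πr² = π(1.2900e-04 m)² = 5.228e-08 m²
R_1 = (5.78×10^-8)(2.48)/(5.228e-08) = 2.742 Ω
Seg 2: A = πr² = π(1.8600e-05 m)² = 1.087e-09 m²
R_2 = (5.78×10^-8)(0.728)/(1.087e-09) = 38.72 Ω
Seg 3: A = π(d/2)² = π(8.6000e-05 m)² = 2.324e-08 m²
R_3 = (5.78×10^-8)(1.5)/(2.324e-08) = 3.731 Ω
R_total = R_1 + R_2 + R_3 = 45.2 Ω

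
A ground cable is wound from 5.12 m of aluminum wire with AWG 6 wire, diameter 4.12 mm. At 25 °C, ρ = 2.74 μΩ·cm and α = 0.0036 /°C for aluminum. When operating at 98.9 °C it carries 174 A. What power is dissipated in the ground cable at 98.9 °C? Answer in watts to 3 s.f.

ρ = 2.74 μΩ·cm = 2.74×10^-8 Ω·m
A = π(4.12/2 mm)² = π(2.0600e-03 m)² = 1.333e-05 m²
R₍25₎ = ρL/A = (2.74×10^-8)(5.12)/(1.333e-05) = 0.01052 Ω
R₍98.9₎ = R₍25₎(1 + αΔT) = 0.01052 × (1 + 0.0036×73.9) = 0.01332 Ω
P = I²R = (174)² × 0.01332 = 403 W

403 W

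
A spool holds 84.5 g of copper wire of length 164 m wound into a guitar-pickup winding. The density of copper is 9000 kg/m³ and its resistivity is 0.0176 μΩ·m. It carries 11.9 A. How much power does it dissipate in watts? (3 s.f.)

ρ = 0.0176 μΩ·m = 1.76×10^-8 Ω·m
A = m/(density·L) = 0.0845/(9000×164) = 5.7249e-08 m²
R = ρL/A = (1.76×10^-8)(164)/(5.7249e-08) = 50.42 Ω
P = I²R = (11.9)² × 50.42 = 7140 W

7140 W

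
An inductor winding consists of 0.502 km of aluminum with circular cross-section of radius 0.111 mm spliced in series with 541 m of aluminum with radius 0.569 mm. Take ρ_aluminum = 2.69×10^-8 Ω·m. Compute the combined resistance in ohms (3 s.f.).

Segment 1: A = πr² = π(1.1100e-04 m)² = 3.871e-08 m²
R₁ = ρL/A = (2.69×10^-8)(502)/(3.871e-08) = 348.9 Ω
Segment 2: A = πr² = π(5.6900e-04 m)² = 1.017e-06 m²
R₂ = (2.69×10^-8)(541)/(1.017e-06) = 14.31 Ω
R = R₁ + R₂ = 363 Ω

363 Ω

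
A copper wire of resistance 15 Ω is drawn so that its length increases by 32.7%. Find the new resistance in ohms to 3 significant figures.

k = 1 + 32.7/100 = 1.327; volume constant ⇒ A' = A/k, so R' = k²R.
R' = 1.761 × 15 = 26.4 Ω

26.4 Ω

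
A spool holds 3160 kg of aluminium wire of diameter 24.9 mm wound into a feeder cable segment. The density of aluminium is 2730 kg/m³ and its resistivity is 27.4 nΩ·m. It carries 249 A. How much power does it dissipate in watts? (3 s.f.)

ρ = 27.4 nΩ·m = 2.74×10^-8 Ω·m
A = π(d/2)² = π(1.2450e-02 m)² = 4.8695e-04 m²
L = m/(density·A) = 3160/(2730×4.8695e-04) = 2377 m
R = ρL/A = (2.74×10^-8)(2377)/(4.8695e-04) = 0.1338 Ω
P = I²R = (249)² × 0.1338 = 8290 W

8290 W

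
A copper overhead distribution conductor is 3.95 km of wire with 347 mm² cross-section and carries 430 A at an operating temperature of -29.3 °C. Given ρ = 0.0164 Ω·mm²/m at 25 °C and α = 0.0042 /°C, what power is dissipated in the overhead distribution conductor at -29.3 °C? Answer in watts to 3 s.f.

26600 W

ρ = 0.0164 Ω·mm²/m = 1.64×10^-8 Ω·m
A = 347 mm² = 3.470e-04 m²
R₍25₎ = ρL/A = (1.64×10^-8)(3950)/(3.470e-04) = 0.1867 Ω
R₍-29.3₎ = R₍25₎(1 + αΔT) = 0.1867 × (1 + 0.0042×-54.3) = 0.1441 Ω
P = I²R = (430)² × 0.1441 = 26600 W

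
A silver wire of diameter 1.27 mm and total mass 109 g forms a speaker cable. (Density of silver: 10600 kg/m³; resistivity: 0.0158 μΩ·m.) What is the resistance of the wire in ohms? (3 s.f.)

0.101 Ω

ρ = 0.0158 μΩ·m = 1.58×10^-8 Ω·m
A = π(d/2)² = π(6.3500e-04 m)² = 1.2668e-06 m²
L = m/(density·A) = 0.109/(10600×1.2668e-06) = 8.118 m
R = ρL/A = (1.58×10^-8)(8.118)/(1.2668e-06) = 0.101 Ω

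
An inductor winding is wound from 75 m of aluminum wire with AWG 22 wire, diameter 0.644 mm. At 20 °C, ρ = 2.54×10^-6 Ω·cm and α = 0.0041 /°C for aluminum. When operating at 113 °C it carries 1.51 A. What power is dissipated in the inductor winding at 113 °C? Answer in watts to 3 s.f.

ρ = 2.54×10^-6 Ω·cm = 2.54×10^-8 Ω·m
A = π(0.644/2 mm)² = π(3.2200e-04 m)² = 3.257e-07 m²
R₍20₎ = ρL/A = (2.54×10^-8)(75)/(3.257e-07) = 5.848 Ω
R₍113₎ = R₍20₎(1 + αΔT) = 5.848 × (1 + 0.0041×93) = 8.078 Ω
P = I²R = (1.51)² × 8.078 = 18.4 W

18.4 W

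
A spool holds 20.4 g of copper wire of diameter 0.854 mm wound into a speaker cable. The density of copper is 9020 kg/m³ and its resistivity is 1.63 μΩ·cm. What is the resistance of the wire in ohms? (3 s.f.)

ρ = 1.63 μΩ·cm = 1.63×10^-8 Ω·m
A = π(d/2)² = π(4.2700e-04 m)² = 5.7280e-07 m²
L = m/(density·A) = 0.0204/(9020×5.7280e-07) = 3.948 m
R = ρL/A = (1.63×10^-8)(3.948)/(5.7280e-07) = 0.112 Ω

0.112 Ω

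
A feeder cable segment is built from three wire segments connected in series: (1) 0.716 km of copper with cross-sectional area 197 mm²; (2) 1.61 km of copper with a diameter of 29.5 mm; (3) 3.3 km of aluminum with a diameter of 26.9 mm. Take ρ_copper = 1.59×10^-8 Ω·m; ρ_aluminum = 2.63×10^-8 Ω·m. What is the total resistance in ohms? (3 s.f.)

0.248 Ω

Seg 1: A = 197 mm² = 1.970e-04 m²
R_1 = (1.59×10^-8)(716)/(1.970e-04) = 0.05779 Ω
Seg 2: A = π(d/2)² = π(1.4750e-02 m)² = 6.835e-04 m²
R_2 = (1.59×10^-8)(1610)/(6.835e-04) = 0.03745 Ω
Seg 3: A = π(d/2)² = π(1.3450e-02 m)² = 5.683e-04 m²
R_3 = (2.63×10^-8)(3300)/(5.683e-04) = 0.1527 Ω
R_total = R_1 + R_2 + R_3 = 0.248 Ω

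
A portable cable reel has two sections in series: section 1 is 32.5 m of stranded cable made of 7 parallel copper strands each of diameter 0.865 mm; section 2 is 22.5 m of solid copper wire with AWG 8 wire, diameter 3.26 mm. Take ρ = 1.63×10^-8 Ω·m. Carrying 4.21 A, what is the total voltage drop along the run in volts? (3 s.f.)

Section 1: A_strand = π(4.3250e-04)² = 5.877e-07 m²; R₁ = ρL/(N·A_s) = (1.63×10^-8)(32.5)/(7×5.877e-07) = 0.1288 Ω
Section 2: A = π(3.26/2 mm)² = π(1.6300e-03 m)² = 8.347e-06 m²
R₂ = (1.63×10^-8)(22.5)/(8.347e-06) = 0.04394 Ω
R = R₁ + R₂ = 0.1727 Ω
V = IR = 4.21 × 0.1727 = 0.727 V

0.727 V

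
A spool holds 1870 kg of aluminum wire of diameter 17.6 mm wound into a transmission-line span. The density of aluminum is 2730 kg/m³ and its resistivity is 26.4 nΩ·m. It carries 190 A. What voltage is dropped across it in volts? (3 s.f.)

58.1 V

ρ = 26.4 nΩ·m = 2.64×10^-8 Ω·m
A = π(d/2)² = π(8.8000e-03 m)² = 2.4328e-04 m²
L = m/(density·A) = 1870/(2730×2.4328e-04) = 2816 m
R = ρL/A = (2.64×10^-8)(2816)/(2.4328e-04) = 0.3055 Ω
V = IR = 190 × 0.3055 = 58.1 V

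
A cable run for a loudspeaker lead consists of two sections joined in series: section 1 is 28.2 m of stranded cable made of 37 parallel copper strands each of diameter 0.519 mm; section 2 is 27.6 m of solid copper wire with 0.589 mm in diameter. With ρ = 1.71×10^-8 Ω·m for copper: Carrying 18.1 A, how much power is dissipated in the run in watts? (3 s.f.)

588 W

Section 1: A_strand = π(2.5950e-04)² = 2.116e-07 m²; R₁ = ρL/(N·A_s) = (1.71×10^-8)(28.2)/(37×2.116e-07) = 0.06161 Ω
Section 2: A = π(d/2)² = π(2.9450e-04 m)² = 2.725e-07 m²
R₂ = (1.71×10^-8)(27.6)/(2.725e-07) = 1.732 Ω
R = R₁ + R₂ = 1.794 Ω
P = I²R = (18.1)² × 1.794 = 588 W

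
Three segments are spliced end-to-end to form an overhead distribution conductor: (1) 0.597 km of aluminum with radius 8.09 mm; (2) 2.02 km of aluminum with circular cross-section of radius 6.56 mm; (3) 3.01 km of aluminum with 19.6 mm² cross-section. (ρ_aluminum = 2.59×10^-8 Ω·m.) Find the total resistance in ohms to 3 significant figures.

Seg 1: A = πr² = π(8.0900e-03 m)² = 2.056e-04 m²
R_1 = (2.59×10^-8)(597)/(2.056e-04) = 0.0752 Ω
Seg 2: A = πr² = π(6.5600e-03 m)² = 1.352e-04 m²
R_2 = (2.59×10^-8)(2020)/(1.352e-04) = 0.387 Ω
Seg 3: A = 19.6 mm² = 1.960e-05 m²
R_3 = (2.59×10^-8)(3010)/(1.960e-05) = 3.977 Ω
R_total = R_1 + R_2 + R_3 = 4.44 Ω

4.44 Ω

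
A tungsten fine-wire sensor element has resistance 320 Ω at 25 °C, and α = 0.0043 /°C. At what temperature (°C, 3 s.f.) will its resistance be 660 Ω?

272 °C

R = R₀(1 + α(T − T₀)) ⇒ T = T₀ + (R/R₀ − 1)/α
T = 25 + (660/320 − 1)/0.0043 = 25 + (1.062)/0.0043 = 272 °C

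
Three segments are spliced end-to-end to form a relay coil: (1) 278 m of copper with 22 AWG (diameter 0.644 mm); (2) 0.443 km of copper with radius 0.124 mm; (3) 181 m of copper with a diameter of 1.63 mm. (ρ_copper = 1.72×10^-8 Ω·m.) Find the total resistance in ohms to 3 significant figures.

Seg 1: A = π(0.644/2 mm)² = π(3.2200e-04 m)² = 3.257e-07 m²
R_1 = (1.72×10^-8)(278)/(3.257e-07) = 14.68 Ω
Seg 2: A = πr² = π(1.2400e-04 m)² = 4.831e-08 m²
R_2 = (1.72×10^-8)(443)/(4.831e-08) = 157.7 Ω
Seg 3: A = π(d/2)² = π(8.1500e-04 m)² = 2.087e-06 m²
R_3 = (1.72×10^-8)(181)/(2.087e-06) = 1.492 Ω
R_total = R_1 + R_2 + R_3 = 174 Ω

174 Ω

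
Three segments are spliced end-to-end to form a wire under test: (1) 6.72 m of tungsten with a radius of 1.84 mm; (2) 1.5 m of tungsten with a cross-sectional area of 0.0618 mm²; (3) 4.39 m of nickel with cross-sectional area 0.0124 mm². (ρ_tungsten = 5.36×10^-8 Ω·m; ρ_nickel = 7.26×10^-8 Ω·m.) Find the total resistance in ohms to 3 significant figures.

27.0 Ω

Seg 1: A = πr² = π(1.8400e-03 m)² = 1.064e-05 m²
R_1 = (5.36×10^-8)(6.72)/(1.064e-05) = 0.03386 Ω
Seg 2: A = 0.0618 mm² = 6.180e-08 m²
R_2 = (5.36×10^-8)(1.5)/(6.180e-08) = 1.301 Ω
Seg 3: A = 0.0124 mm² = 1.240e-08 m²
R_3 = (7.26×10^-8)(4.39)/(1.240e-08) = 25.7 Ω
R_total = R_1 + R_2 + R_3 = 27.0 Ω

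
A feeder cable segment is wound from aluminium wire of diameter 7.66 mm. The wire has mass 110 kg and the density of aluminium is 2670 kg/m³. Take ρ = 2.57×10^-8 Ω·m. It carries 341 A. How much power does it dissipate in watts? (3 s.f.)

A = π(d/2)² = π(3.8300e-03 m)² = 4.6084e-05 m²
L = m/(density·A) = 110/(2670×4.6084e-05) = 894 m
R = ρL/A = (2.57×10^-8)(894)/(4.6084e-05) = 0.4986 Ω
P = I²R = (341)² × 0.4986 = 58000 W

58000 W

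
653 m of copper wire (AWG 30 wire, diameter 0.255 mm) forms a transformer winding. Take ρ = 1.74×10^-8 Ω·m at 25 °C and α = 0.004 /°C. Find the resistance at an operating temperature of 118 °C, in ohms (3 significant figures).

A = π(0.255/2 mm)² = π(1.2750e-04 m)² = 5.107e-08 m²
R₍25°C₎ = ρL/A = (1.74×10^-8)(653)/(5.107e-08) = 222.5 Ω
R = R₀(1 + αΔT) = 222.5(1 + 0.004×93) = 305 Ω

305 Ω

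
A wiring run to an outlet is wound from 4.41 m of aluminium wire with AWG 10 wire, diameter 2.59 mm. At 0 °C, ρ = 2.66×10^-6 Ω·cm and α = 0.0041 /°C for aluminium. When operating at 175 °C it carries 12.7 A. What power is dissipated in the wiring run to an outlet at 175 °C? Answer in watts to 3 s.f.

6.17 W

ρ = 2.66×10^-6 Ω·cm = 2.66×10^-8 Ω·m
A = π(2.59/2 mm)² = π(1.2950e-03 m)² = 5.269e-06 m²
R₍0₎ = ρL/A = (2.66×10^-8)(4.41)/(5.269e-06) = 0.02227 Ω
R₍175₎ = R₍0₎(1 + αΔT) = 0.02227 × (1 + 0.0041×175) = 0.03824 Ω
P = I²R = (12.7)² × 0.03824 = 6.17 W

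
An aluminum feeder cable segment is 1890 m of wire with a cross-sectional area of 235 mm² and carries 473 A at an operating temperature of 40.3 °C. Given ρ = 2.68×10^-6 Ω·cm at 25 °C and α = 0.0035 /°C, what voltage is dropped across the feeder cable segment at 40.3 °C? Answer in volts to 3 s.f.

107 V

ρ = 2.68×10^-6 Ω·cm = 2.68×10^-8 Ω·m
A = 235 mm² = 2.350e-04 m²
R₍25₎ = ρL/A = (2.68×10^-8)(1890)/(2.350e-04) = 0.2155 Ω
R₍40.3₎ = R₍25₎(1 + αΔT) = 0.2155 × (1 + 0.0035×15.3) = 0.2271 Ω
V = IR = 473 × 0.2271 = 107 V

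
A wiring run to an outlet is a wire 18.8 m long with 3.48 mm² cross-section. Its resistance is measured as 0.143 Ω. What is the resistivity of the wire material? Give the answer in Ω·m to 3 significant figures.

A = 3.48 mm² = 3.480e-06 m²
ρ = RA/L = (0.143)(3.480e-06)/(18.8) = 2.65×10^-8 Ω·m

2.65×10^-8 Ω·m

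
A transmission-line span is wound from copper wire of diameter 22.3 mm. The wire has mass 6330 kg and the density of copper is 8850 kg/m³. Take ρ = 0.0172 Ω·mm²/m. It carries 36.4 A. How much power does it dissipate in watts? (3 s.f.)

107 W

ρ = 0.0172 Ω·mm²/m = 1.72×10^-8 Ω·m
A = π(d/2)² = π(1.1150e-02 m)² = 3.9057e-04 m²
L = m/(density·A) = 6330/(8850×3.9057e-04) = 1831 m
R = ρL/A = (1.72×10^-8)(1831)/(3.9057e-04) = 0.08065 Ω
P = I²R = (36.4)² × 0.08065 = 107 W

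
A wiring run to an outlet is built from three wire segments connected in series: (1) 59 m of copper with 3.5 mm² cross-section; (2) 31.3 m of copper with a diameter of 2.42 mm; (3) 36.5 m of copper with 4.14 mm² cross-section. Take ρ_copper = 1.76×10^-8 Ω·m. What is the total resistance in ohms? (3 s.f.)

Seg 1: A = 3.5 mm² = 3.500e-06 m²
R_1 = (1.76×10^-8)(59)/(3.500e-06) = 0.2967 Ω
Seg 2: A = π(d/2)² = π(1.2100e-03 m)² = 4.600e-06 m²
R_2 = (1.76×10^-8)(31.3)/(4.600e-06) = 0.1198 Ω
Seg 3: A = 4.14 mm² = 4.140e-06 m²
R_3 = (1.76×10^-8)(36.5)/(4.140e-06) = 0.1552 Ω
R_total = R_1 + R_2 + R_3 = 0.572 Ω

0.572 Ω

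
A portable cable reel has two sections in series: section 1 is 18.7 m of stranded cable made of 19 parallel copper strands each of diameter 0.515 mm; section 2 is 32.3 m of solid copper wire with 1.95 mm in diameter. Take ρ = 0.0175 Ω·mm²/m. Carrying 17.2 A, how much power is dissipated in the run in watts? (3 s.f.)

ρ = 0.0175 Ω·mm²/m = 1.75×10^-8 Ω·m
Section 1: A_strand = π(2.5750e-04)² = 2.083e-07 m²; R₁ = ρL/(N·A_s) = (1.75×10^-8)(18.7)/(19×2.083e-07) = 0.08268 Ω
Section 2: A = π(d/2)² = π(9.7500e-04 m)² = 2.986e-06 m²
R₂ = (1.75×10^-8)(32.3)/(2.986e-06) = 0.1893 Ω
R = R₁ + R₂ = 0.272 Ω
P = I²R = (17.2)² × 0.272 = 80.5 W

80.5 W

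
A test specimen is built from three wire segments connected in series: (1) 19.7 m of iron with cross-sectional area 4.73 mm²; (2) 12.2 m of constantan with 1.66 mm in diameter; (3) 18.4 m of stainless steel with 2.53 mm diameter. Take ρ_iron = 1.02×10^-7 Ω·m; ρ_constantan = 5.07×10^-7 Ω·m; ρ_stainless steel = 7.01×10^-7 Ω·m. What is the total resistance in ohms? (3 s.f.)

Seg 1: A = 4.73 mm² = 4.730e-06 m²
R_1 = (1.02×10^-7)(19.7)/(4.730e-06) = 0.4248 Ω
Seg 2: A = π(d/2)² = π(8.3000e-04 m)² = 2.164e-06 m²
R_2 = (5.07×10^-7)(12.2)/(2.164e-06) = 2.858 Ω
Seg 3: A = π(d/2)² = π(1.2650e-03 m)² = 5.027e-06 m²
R_3 = (7.01×10^-7)(18.4)/(5.027e-06) = 2.566 Ω
R_total = R_1 + R_2 + R_3 = 5.85 Ω

5.85 Ω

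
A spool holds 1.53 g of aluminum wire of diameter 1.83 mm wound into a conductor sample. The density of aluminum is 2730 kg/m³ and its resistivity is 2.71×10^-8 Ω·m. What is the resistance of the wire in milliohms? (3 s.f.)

A = π(d/2)² = π(9.1500e-04 m)² = 2.6302e-06 m²
L = m/(density·A) = 0.00153/(2730×2.6302e-06) = 0.2131 m
R = ρL/A = (2.71×10^-8)(0.2131)/(2.6302e-06) = 2.20 mΩ

2.20 mΩ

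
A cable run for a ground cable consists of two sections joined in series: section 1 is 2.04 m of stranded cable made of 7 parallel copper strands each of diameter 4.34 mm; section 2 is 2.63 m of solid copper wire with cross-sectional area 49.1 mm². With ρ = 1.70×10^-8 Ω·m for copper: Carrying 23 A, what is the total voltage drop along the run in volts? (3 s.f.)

Section 1: A_strand = π(2.1700e-03)² = 1.479e-05 m²; R₁ = ρL/(N·A_s) = (1.70×10^-8)(2.04)/(7×1.479e-05) = 3.349×10^-4 Ω
Section 2: A = 49.1 mm² = 4.910e-05 m²
R₂ = (1.70×10^-8)(2.63)/(4.910e-05) = 9.106×10^-4 Ω
R = R₁ + R₂ = 0.001245 Ω
V = IR = 23 × 0.001245 = 0.0286 V

0.0286 V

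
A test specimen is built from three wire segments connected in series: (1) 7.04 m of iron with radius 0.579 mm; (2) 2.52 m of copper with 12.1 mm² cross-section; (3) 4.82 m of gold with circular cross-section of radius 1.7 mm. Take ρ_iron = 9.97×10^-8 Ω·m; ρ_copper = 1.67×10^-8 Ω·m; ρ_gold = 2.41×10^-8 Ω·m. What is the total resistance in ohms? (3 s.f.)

0.683 Ω

Seg 1: A = πr² = π(5.7900e-04 m)² = 1.053e-06 m²
R_1 = (9.97×10^-8)(7.04)/(1.053e-06) = 0.6664 Ω
Seg 2: A = 12.1 mm² = 1.210e-05 m²
R_2 = (1.67×10^-8)(2.52)/(1.210e-05) = 0.003478 Ω
Seg 3: A = πr² = π(1.7000e-03 m)² = 9.079e-06 m²
R_3 = (2.41×10^-8)(4.82)/(9.079e-06) = 0.01279 Ω
R_total = R_1 + R_2 + R_3 = 0.683 Ω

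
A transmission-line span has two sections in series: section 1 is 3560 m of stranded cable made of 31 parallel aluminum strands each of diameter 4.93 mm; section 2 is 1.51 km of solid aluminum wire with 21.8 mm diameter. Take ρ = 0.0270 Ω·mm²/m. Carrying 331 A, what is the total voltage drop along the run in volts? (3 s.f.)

ρ = 0.0270 Ω·mm²/m = 2.70×10^-8 Ω·m
Section 1: A_strand = π(2.4650e-03)² = 1.909e-05 m²; R₁ = ρL/(N·A_s) = (2.70×10^-8)(3560)/(31×1.909e-05) = 0.1624 Ω
Section 2: A = π(d/2)² = π(1.0900e-02 m)² = 3.733e-04 m²
R₂ = (2.70×10^-8)(1510)/(3.733e-04) = 0.1092 Ω
R = R₁ + R₂ = 0.2717 Ω
V = IR = 331 × 0.2717 = 89.9 V

89.9 V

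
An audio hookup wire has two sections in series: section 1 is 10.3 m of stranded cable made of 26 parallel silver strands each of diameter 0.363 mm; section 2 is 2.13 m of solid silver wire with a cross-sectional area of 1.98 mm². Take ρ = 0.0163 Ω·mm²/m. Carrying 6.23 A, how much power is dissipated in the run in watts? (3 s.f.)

3.10 W

ρ = 0.0163 Ω·mm²/m = 1.63×10^-8 Ω·m
Section 1: A_strand = π(1.8150e-04)² = 1.035e-07 m²; R₁ = ρL/(N·A_s) = (1.63×10^-8)(10.3)/(26×1.035e-07) = 0.06239 Ω
Section 2: A = 1.98 mm² = 1.980e-06 m²
R₂ = (1.63×10^-8)(2.13)/(1.980e-06) = 0.01753 Ω
R = R₁ + R₂ = 0.07993 Ω
P = I²R = (6.23)² × 0.07993 = 3.10 W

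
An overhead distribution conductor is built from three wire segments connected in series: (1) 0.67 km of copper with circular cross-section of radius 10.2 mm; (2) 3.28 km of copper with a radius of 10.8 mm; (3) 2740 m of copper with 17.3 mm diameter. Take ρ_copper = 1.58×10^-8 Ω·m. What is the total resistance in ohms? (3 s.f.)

Seg 1: A = πr² = π(1.0200e-02 m)² = 3.269e-04 m²
R_1 = (1.58×10^-8)(670)/(3.269e-04) = 0.03239 Ω
Seg 2: A = πr² = π(1.0800e-02 m)² = 3.664e-04 m²
R_2 = (1.58×10^-8)(3280)/(3.664e-04) = 0.1414 Ω
Seg 3: A = π(d/2)² = π(8.6500e-03 m)² = 2.351e-04 m²
R_3 = (1.58×10^-8)(2740)/(2.351e-04) = 0.1842 Ω
R_total = R_1 + R_2 + R_3 = 0.358 Ω

0.358 Ω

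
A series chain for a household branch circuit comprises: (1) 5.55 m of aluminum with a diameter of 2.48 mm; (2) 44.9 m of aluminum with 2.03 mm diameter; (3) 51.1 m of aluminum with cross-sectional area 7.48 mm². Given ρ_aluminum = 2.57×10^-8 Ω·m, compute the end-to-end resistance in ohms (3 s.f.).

Seg 1: A = π(d/2)² = π(1.2400e-03 m)² = 4.831e-06 m²
R_1 = (2.57×10^-8)(5.55)/(4.831e-06) = 0.02953 Ω
Seg 2: A = π(d/2)² = π(1.0150e-03 m)² = 3.237e-06 m²
R_2 = (2.57×10^-8)(44.9)/(3.237e-06) = 0.3565 Ω
Seg 3: A = 7.48 mm² = 7.480e-06 m²
R_3 = (2.57×10^-8)(51.1)/(7.480e-06) = 0.1756 Ω
R_total = R_1 + R_2 + R_3 = 0.562 Ω

0.562 Ω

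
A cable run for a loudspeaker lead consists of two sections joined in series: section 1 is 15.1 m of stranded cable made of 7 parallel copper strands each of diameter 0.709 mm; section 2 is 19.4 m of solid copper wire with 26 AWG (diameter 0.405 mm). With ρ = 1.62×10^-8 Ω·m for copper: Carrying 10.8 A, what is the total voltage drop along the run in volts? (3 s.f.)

Section 1: A_strand = π(3.5450e-04)² = 3.948e-07 m²; R₁ = ρL/(N·A_s) = (1.62×10^-8)(15.1)/(7×3.948e-07) = 0.08851 Ω
Section 2: A = π(0.405/2 mm)² = π(2.0250e-04 m)² = 1.288e-07 m²
R₂ = (1.62×10^-8)(19.4)/(1.288e-07) = 2.44 Ω
R = R₁ + R₂ = 2.528 Ω
V = IR = 10.8 × 2.528 = 27.3 V

27.3 V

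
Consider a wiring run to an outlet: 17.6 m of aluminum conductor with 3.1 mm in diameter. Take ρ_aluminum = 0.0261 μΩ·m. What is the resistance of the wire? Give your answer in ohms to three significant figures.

0.0609 Ω

ρ = 0.0261 μΩ·m = 2.61×10^-8 Ω·m
A = π(d/2)² = π(1.5500e-03 m)² = 7.548e-06 m²
R = ρL/A = (2.61×10^-8)(17.6 m)/(7.548e-06 m²) = 0.0609 Ω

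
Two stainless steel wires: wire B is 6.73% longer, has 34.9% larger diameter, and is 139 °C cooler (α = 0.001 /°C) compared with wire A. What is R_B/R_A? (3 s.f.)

R ∝ ρL/d² with ρ ∝ (1+αΔT), so R_B/R_A = (1 + 6.73/100) × (1 + 34.9/100)⁻² × (1 − 0.001×139)
= 1.067 × 0.5495 × 0.861 = 0.505

0.505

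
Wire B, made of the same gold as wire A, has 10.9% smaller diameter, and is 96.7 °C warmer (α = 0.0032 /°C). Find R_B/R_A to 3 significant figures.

R ∝ ρL/d² with ρ ∝ (1+αΔT), so R_B/R_A = (1 − 10.9/100)⁻² × (1 + 0.0032×96.7)
= 1.26 × 1.309 = 1.65

1.65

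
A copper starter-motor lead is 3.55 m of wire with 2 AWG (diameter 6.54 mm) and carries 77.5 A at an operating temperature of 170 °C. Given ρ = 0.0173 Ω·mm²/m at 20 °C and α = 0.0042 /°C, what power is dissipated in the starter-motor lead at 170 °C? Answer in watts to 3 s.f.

17.9 W

ρ = 0.0173 Ω·mm²/m = 1.73×10^-8 Ω·m
A = π(6.54/2 mm)² = π(3.2700e-03 m)² = 3.359e-05 m²
R₍20₎ = ρL/A = (1.73×10^-8)(3.55)/(3.359e-05) = 0.001828 Ω
R₍170₎ = R₍20₎(1 + αΔT) = 0.001828 × (1 + 0.0042×150) = 0.00298 Ω
P = I²R = (77.5)² × 0.00298 = 17.9 W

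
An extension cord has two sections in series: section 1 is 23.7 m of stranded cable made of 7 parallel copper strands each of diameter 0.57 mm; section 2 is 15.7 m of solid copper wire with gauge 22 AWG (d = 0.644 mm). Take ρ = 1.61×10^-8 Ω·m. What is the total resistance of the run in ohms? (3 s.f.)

Section 1: A_strand = π(2.8500e-04)² = 2.552e-07 m²; R₁ = ρL/(N·A_s) = (1.61×10^-8)(23.7)/(7×2.552e-07) = 0.2136 Ω
Section 2: A = π(0.644/2 mm)² = π(3.2200e-04 m)² = 3.257e-07 m²
R₂ = (1.61×10^-8)(15.7)/(3.257e-07) = 0.776 Ω
R = R₁ + R₂ = 0.990 Ω

0.990 Ω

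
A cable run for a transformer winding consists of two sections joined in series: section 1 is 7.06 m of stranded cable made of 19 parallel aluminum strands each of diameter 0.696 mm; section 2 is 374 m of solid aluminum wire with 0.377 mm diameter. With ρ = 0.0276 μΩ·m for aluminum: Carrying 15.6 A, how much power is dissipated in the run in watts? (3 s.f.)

22500 W

ρ = 0.0276 μΩ·m = 2.76×10^-8 Ω·m
Section 1: A_strand = π(3.4800e-04)² = 3.805e-07 m²; R₁ = ρL/(N·A_s) = (2.76×10^-8)(7.06)/(19×3.805e-07) = 0.02696 Ω
Section 2: A = π(d/2)² = π(1.8850e-04 m)² = 1.116e-07 m²
R₂ = (2.76×10^-8)(374)/(1.116e-07) = 92.47 Ω
R = R₁ + R₂ = 92.5 Ω
P = I²R = (15.6)² × 92.5 = 22500 W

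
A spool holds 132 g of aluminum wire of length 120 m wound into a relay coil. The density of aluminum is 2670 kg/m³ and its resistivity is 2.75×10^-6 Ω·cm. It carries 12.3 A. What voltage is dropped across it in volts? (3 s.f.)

98.5 V

ρ = 2.75×10^-6 Ω·cm = 2.75×10^-8 Ω·m
A = m/(density·L) = 0.132/(2670×120) = 4.1199e-07 m²
R = ρL/A = (2.75×10^-8)(120)/(4.1199e-07) = 8.01 Ω
V = IR = 12.3 × 8.01 = 98.5 V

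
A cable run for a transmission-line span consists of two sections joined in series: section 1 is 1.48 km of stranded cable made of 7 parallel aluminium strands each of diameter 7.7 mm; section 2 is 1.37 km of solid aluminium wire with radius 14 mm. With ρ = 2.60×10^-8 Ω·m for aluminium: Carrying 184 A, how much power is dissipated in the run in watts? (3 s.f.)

5960 W

Section 1: A_strand = π(3.8500e-03)² = 4.657e-05 m²; R₁ = ρL/(N·A_s) = (2.60×10^-8)(1480)/(7×4.657e-05) = 0.118 Ω
Section 2: A = πr² = π(1.4000e-02 m)² = 6.158e-04 m²
R₂ = (2.60×10^-8)(1370)/(6.158e-04) = 0.05785 Ω
R = R₁ + R₂ = 0.1759 Ω
P = I²R = (184)² × 0.1759 = 5960 W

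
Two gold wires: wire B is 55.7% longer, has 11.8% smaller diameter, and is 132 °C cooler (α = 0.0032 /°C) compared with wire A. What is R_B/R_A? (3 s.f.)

R ∝ ρL/d² with ρ ∝ (1+αΔT), so R_B/R_A = (1 + 55.7/100) × (1 − 11.8/100)⁻² × (1 − 0.0032×132)
= 1.557 × 1.286 × 0.5776 = 1.16

1.16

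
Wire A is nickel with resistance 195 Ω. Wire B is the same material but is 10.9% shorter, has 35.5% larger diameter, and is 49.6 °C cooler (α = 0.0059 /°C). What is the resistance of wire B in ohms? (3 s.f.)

R ∝ ρL/d² with ρ ∝ (1+αΔT), so R_B/R_A = (1 − 10.9/100) × (1 + 35.5/100)⁻² × (1 − 0.0059×49.6)
= 0.891 × 0.5446 × 0.7074 = 0.3433
R_B = 0.3433 × 195 = 66.9 Ω

66.9 Ω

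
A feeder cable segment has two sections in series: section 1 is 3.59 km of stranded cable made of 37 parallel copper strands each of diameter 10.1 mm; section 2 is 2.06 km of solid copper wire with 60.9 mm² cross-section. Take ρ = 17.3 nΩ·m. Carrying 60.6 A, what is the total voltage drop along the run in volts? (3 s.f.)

ρ = 17.3 nΩ·m = 1.73×10^-8 Ω·m
Section 1: A_strand = π(5.0500e-03)² = 8.012e-05 m²; R₁ = ρL/(N·A_s) = (1.73×10^-8)(3590)/(37×8.012e-05) = 0.02095 Ω
Section 2: A = 60.9 mm² = 6.090e-05 m²
R₂ = (1.73×10^-8)(2060)/(6.090e-05) = 0.5852 Ω
R = R₁ + R₂ = 0.6061 Ω
V = IR = 60.6 × 0.6061 = 36.7 V

36.7 V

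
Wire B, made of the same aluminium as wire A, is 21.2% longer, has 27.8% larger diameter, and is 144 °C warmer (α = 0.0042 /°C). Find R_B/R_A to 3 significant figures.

R ∝ ρL/d² with ρ ∝ (1+αΔT), so R_B/R_A = (1 + 21.2/100) × (1 + 27.8/100)⁻² × (1 + 0.0042×144)
= 1.212 × 0.6123 × 1.605 = 1.19

1.19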